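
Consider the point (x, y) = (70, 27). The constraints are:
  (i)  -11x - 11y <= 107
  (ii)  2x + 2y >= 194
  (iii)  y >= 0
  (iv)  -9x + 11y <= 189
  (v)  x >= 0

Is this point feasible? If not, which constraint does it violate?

feasible

(i): -1067 ≤ 107 ✓
(ii): 194 ≥ 194 ✓
(iii): 27 ≥ 0 ✓
(iv): -333 ≤ 189 ✓
(v): 70 ≥ 0 ✓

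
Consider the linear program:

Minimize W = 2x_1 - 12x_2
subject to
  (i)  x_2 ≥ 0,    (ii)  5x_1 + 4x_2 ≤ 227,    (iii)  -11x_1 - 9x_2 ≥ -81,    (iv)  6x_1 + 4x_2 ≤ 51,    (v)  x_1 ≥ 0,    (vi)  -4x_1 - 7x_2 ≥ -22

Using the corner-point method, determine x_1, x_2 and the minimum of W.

Extreme points and W = 2x_1 - 12x_2:
  (0, 0) → W = 0
  (11/2, 0) → W = 11
  (0, 22/7) → W = -264/7

x_1 = 0, x_2 = 22/7, minimum W = -264/7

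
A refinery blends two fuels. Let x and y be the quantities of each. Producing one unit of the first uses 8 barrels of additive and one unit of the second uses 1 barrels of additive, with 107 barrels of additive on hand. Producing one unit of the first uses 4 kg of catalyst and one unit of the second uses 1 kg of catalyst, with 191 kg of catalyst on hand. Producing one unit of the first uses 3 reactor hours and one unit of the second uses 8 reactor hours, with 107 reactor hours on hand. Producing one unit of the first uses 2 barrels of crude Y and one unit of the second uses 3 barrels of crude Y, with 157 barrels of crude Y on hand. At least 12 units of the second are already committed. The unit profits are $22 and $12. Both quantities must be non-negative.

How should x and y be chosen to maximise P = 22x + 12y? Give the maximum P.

Extreme points and P = 22x + 12y:
  (0, 107/8) → P = 321/2
  (0, 12) → P = 144
  (11/3, 12) → P = 674/3

The binding constraints are 3x + 8y = 107 and y = 12.
Solving simultaneously gives x = 11/3, y = 12.

x = 11/3, y = 12, maximum P = 674/3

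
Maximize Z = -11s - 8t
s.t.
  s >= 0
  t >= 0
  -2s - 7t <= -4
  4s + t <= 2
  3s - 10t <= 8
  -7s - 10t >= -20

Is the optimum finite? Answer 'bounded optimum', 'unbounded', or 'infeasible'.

Vertices and Z = -11s - 8t:
  (0, 4/7) → Z = -32/7
  (0, 2) → Z = -16
  (5/13, 6/13) → Z = -103/13
The feasible region has finitely many vertices and no improving ray; the maximum is -32/7 at (0, 4/7).

bounded optimum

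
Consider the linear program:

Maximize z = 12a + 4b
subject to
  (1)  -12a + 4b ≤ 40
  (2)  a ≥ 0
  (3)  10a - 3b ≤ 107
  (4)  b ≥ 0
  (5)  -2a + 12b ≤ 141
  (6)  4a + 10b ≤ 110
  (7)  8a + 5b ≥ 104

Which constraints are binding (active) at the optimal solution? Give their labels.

Vertices and z = 12a + 4b:
  (25/2, 6) → z = 174
  (847/74, 92/37) → z = 5450/37
  (49/6, 116/15) → z = 1934/15

The maximum is at (25/2, 6). Substituting into each constraint, equality holds for (3) and (6); the remaining constraints have slack.

(3) and (6)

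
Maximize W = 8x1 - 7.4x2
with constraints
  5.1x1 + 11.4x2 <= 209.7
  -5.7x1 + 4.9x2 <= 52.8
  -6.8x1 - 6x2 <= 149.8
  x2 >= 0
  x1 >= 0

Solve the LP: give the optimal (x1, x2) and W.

Feasible corners and W = 8x1 - 7.4x2:
  (14187/2999, 48819/2999) → W = -1238823/14995
  (699/17, 0) → W = 5592/17
  (0, 528/49) → W = -19536/245
  (0, 0) → W = 0

The optimum lies where 5.1x1 + 11.4x2 = 209.7 and x2 = 0.
Solving simultaneously gives x1 = 699/17, x2 = 0.

x1 = 699/17, x2 = 0, maximum W = 5592/17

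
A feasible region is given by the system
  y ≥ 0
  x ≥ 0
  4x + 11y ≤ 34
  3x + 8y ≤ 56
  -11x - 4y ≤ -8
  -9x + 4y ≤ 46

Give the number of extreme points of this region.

Pairwise boundary intersections that survive every other constraint:
  (17/2, 0)
  (8/11, 0)
  (0, 34/11)
  (0, 2)

4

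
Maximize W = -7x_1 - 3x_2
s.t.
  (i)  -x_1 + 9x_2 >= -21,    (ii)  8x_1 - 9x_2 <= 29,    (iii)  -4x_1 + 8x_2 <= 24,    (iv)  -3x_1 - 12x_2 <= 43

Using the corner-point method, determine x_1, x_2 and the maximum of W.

x_1 = -79/9, x_2 = -25/18, maximum W = 1181/18

Feasible corners and W = -7x_1 - 3x_2:
  (8/7, -139/63) → W = -29/21
  (-45/13, -106/39) → W = 421/13
  (16, 11) → W = -145
  (-79/9, -25/18) → W = 1181/18

The binding constraints are -4x_1 + 8x_2 = 24 and -3x_1 - 12x_2 = 43.
Solving simultaneously gives x_1 = -79/9, x_2 = -25/18.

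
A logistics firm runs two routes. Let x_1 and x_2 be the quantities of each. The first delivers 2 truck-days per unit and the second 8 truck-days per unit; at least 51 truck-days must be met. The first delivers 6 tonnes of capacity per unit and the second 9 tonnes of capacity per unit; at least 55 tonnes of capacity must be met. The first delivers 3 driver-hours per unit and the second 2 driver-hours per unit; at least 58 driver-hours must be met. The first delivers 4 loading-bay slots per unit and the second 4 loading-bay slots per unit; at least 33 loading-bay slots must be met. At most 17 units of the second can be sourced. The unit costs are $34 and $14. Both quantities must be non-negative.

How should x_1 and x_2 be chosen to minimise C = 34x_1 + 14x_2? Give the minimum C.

x_1 = 8, x_2 = 17, minimum C = 510

The feasible region is unbounded (it extends along (1, 0)), but C strictly increases along every unbounded feasible direction, so there is no improving ray and the minimum is attained at a vertex.

The optimum lies where 3x_1 + 2x_2 = 58 and x_2 = 17.
Solving simultaneously gives x_1 = 8, x_2 = 17.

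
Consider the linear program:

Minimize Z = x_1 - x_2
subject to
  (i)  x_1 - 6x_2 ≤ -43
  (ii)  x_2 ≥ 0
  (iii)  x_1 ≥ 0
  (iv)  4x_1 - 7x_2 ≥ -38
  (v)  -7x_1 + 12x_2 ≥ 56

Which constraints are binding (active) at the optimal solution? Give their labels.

(i) and (iv)

Vertices and Z = x_1 - x_2:
  (73/17, 134/17) → Z = -61/17
  (6, 49/6) → Z = -13/6
  (64, 42) → Z = 22

The minimum is at (73/17, 134/17). Substituting into each constraint, equality holds for (i) and (iv); the remaining constraints have slack.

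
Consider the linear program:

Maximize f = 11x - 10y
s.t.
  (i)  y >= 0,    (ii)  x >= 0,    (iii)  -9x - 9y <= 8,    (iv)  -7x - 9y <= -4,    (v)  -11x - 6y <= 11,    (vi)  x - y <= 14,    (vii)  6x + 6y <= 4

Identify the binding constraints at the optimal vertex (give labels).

Feasible corners and f = 11x - 10y:
  (4/7, 0) → f = 44/7
  (2/3, 0) → f = 22/3
  (0, 4/9) → f = -40/9
  (0, 2/3) → f = -20/3

The maximum is at (2/3, 0). Substituting into each constraint, equality holds for (i) and (vii); the remaining constraints have slack.

(i) and (vii)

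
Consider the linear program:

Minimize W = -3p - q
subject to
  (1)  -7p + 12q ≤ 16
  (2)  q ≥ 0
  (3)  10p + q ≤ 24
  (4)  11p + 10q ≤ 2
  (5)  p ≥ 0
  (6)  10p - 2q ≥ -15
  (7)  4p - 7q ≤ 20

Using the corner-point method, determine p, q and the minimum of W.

p = 2/11, q = 0, minimum W = -6/11

Extreme points and W = -3p - q:
  (2/11, 0) → W = -6/11
  (0, 0) → W = 0
  (0, 1/5) → W = -1/5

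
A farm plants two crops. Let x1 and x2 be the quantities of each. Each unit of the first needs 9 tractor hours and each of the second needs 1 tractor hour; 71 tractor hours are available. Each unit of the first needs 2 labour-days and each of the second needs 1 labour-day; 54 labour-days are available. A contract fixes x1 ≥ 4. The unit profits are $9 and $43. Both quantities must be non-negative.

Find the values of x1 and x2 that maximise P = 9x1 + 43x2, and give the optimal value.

x1 = 4, x2 = 35, maximum P = 1541

Corner points and P = 9x1 + 43x2:
  (71/9, 0) → P = 71
  (4, 0) → P = 36
  (4, 35) → P = 1541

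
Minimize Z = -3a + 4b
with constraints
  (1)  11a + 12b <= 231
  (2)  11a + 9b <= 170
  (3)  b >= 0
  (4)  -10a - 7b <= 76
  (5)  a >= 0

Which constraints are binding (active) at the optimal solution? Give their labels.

Corner points and Z = -3a + 4b:
  (170/11, 0) → Z = -510/11
  (0, 170/9) → Z = 680/9
  (0, 0) → Z = 0

The minimum is at (170/11, 0). Substituting into each constraint, equality holds for (2) and (3); the remaining constraints have slack.

(2) and (3)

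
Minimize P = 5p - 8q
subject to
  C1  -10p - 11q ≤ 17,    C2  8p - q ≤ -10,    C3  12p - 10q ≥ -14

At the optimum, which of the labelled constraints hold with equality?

C2 and C3

Feasible corners and P = 5p - 8q:
  (-127/98, -18/49) → P = -347/98
  (-81/58, -8/29) → P = -277/58
  (-43/34, -2/17) → P = -183/34

The minimum is at (-43/34, -2/17). Substituting into each constraint, equality holds for C2 and C3; the remaining constraints have slack.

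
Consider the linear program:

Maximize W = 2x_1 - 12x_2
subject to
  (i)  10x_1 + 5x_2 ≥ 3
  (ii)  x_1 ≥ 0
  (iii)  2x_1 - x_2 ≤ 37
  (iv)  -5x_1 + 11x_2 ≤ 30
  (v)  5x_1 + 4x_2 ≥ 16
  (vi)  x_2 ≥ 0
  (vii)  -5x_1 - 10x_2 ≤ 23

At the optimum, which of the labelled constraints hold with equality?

Feasible corners and W = 2x_1 - 12x_2:
  (437/17, 245/17) → W = -2066/17
  (37/2, 0) → W = 37
  (56/75, 46/15) → W = -2648/75
  (16/5, 0) → W = 32/5

The maximum is at (37/2, 0). Substituting into each constraint, equality holds for (iii) and (vi); the remaining constraints have slack.

(iii) and (vi)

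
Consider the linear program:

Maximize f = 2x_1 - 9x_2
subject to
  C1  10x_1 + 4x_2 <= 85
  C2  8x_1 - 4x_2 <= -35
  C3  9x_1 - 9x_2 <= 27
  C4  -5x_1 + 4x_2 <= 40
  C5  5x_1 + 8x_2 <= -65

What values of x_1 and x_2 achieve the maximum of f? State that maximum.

Corner points and f = 2x_1 - 9x_2:
  (-47/4, -59/4) → f = 437/4
  (-45/7, -115/28) → f = 675/28
  (-52, -55) → f = 391
  (-29/3, -25/12) → f = -7/12

x_1 = -52, x_2 = -55, maximum f = 391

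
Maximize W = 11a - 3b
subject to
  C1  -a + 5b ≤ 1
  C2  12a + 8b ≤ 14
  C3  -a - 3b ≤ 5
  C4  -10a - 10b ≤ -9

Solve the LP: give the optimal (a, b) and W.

Corner points and W = 11a - 3b:
  (31/34, 13/34) → W = 151/17
  (7/12, 19/60) → W = 82/15
  (17/10, -4/5) → W = 211/10

a = 17/10, b = -4/5, maximum W = 211/10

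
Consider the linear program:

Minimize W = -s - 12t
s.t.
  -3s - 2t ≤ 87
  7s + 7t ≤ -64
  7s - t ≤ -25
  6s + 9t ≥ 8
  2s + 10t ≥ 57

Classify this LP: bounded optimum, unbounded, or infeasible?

Corner points and W = -s - 12t:
  (-481/7, 417/7) → W = -4523/7
  (-799/15, 182/5) → W = -5753/15
  (-632/21, 440/21) → W = -664/3
The feasible region has finitely many vertices and no improving ray; the minimum is -4523/7 at (-481/7, 417/7).

bounded optimum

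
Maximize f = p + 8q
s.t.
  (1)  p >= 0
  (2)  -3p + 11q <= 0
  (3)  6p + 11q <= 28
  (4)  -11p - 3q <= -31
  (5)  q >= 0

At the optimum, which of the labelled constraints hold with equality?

(2) and (3)

Feasible corners and f = p + 8q:
  (28/9, 28/33) → f = 980/99
  (341/130, 93/130) → f = 217/26
  (14/3, 0) → f = 14/3
  (31/11, 0) → f = 31/11

The maximum is at (28/9, 28/33). Substituting into each constraint, equality holds for (2) and (3); the remaining constraints have slack.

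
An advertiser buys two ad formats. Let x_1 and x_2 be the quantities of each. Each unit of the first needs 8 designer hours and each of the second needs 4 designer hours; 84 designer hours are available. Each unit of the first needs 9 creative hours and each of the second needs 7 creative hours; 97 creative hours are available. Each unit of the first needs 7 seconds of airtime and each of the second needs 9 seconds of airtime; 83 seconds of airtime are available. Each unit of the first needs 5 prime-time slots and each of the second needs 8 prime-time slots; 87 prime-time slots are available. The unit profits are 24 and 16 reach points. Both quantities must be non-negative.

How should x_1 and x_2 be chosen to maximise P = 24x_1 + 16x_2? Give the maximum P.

Extreme points and P = 24x_1 + 16x_2:
  (0, 0) → P = 0
  (0, 83/9) → P = 1328/9
  (21/2, 0) → P = 252
  (10, 1) → P = 256
  (73/8, 17/8) → P = 253

The binding constraints are 8x_1 + 4x_2 = 84 and 9x_1 + 7x_2 = 97.
Solving simultaneously gives x_1 = 10, x_2 = 1.

x_1 = 10, x_2 = 1, maximum P = 256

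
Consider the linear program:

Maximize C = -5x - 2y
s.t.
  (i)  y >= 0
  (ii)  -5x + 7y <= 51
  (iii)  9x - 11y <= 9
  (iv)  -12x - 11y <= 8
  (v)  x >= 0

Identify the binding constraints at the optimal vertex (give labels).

(i) and (v)

Vertices and C = -5x - 2y:
  (1, 0) → C = -5
  (0, 0) → C = 0
  (78, 63) → C = -516
  (0, 51/7) → C = -102/7

The maximum is at (0, 0). Substituting into each constraint, equality holds for (i) and (v); the remaining constraints have slack.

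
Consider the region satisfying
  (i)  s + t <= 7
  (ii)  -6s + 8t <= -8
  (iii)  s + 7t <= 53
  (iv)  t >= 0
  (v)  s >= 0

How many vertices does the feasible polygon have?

3

Intersecting each pair of boundary lines and keeping only the points that satisfy every inequality leaves:
  (32/7, 17/7)
  (7, 0)
  (4/3, 0)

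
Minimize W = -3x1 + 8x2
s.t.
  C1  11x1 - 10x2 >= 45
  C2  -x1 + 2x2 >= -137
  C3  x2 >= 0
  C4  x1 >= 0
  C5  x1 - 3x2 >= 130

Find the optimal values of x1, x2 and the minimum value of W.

x1 = 137, x2 = 0, minimum W = -411

Feasible corners and W = -3x1 + 8x2:
  (137, 0) → W = -411
  (151, 7) → W = -397
  (130, 0) → W = -390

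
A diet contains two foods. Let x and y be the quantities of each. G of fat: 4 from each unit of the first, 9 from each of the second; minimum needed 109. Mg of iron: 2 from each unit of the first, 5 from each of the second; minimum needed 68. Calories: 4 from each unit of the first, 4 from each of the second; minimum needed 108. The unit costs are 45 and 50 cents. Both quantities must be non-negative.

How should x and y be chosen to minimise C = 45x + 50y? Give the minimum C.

Corner points and C = 45x + 50y:
  (0, 27) → C = 1350
  (34, 0) → C = 1530
  (67/3, 14/3) → C = 3715/3
The feasible region is unbounded (it extends along (0, 1), (1, 0)), but C strictly increases along every unbounded feasible direction, so there is no improving ray and the minimum is attained at a vertex.

The optimum lies where 2x + 5y = 68 and 4x + 4y = 108.
Solving simultaneously gives x = 67/3, y = 14/3.

x = 67/3, y = 14/3, minimum C = 3715/3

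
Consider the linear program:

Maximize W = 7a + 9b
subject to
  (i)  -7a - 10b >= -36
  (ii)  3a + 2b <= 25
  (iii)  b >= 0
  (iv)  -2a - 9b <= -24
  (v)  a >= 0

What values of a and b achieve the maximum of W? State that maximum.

a = 84/43, b = 96/43, maximum W = 1452/43

Extreme points and W = 7a + 9b:
  (84/43, 96/43) → W = 1452/43
  (0, 18/5) → W = 162/5
  (0, 8/3) → W = 24

The optimum lies where -7a - 10b = -36 and -2a - 9b = -24.
Solving simultaneously gives a = 84/43, b = 96/43.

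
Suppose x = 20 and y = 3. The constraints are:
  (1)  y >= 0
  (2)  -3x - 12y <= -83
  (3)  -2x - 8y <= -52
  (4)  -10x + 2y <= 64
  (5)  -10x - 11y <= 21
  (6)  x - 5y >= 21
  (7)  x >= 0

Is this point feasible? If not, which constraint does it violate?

Constraint (6): x - 5y = 5, which is not ≥ 21. All other constraints are satisfied.

not feasible — violates (6)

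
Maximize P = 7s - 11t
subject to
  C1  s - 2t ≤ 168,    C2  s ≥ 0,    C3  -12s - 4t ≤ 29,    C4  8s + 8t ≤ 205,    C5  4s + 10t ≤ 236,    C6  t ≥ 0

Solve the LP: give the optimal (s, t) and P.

s = 205/8, t = 0, maximum P = 1435/8

Corner points and P = 7s - 11t:
  (0, 118/5) → P = -1298/5
  (0, 0) → P = 0
  (27/8, 89/4) → P = -1769/8
  (205/8, 0) → P = 1435/8

The binding constraints are 8s + 8t = 205 and t = 0.
Solving simultaneously gives s = 205/8, t = 0.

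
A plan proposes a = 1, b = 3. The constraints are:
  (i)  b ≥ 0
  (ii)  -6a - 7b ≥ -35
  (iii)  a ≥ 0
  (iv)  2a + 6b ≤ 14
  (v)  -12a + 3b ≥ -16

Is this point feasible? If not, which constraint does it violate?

not feasible — violates (iv)

Constraint (iv): 2a + 6b = 20, which is not ≤ 14. All other constraints are satisfied.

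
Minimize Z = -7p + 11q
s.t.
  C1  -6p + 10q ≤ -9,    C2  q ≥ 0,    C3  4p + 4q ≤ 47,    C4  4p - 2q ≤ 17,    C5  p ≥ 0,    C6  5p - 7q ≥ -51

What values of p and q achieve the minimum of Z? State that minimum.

p = 17/4, q = 0, minimum Z = -119/4

Feasible corners and Z = -7p + 11q:
  (3/2, 0) → Z = -21/2
  (38/7, 33/14) → Z = -169/14
  (17/4, 0) → Z = -119/4

The binding constraints are q = 0 and 4p - 2q = 17.
Solving simultaneously gives p = 17/4, q = 0.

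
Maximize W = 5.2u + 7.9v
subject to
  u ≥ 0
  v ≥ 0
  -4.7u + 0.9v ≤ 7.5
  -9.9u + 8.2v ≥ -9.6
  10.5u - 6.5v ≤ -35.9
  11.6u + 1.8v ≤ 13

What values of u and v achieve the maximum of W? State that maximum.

u = 0, v = 65/9, maximum W = 1027/18

Vertices and W = 5.2u + 7.9v:
  (0, 359/65) → W = 28361/650
  (0, 65/9) → W = 1027/18
  (994/4715, 27647/4715) → W = 2235801/47150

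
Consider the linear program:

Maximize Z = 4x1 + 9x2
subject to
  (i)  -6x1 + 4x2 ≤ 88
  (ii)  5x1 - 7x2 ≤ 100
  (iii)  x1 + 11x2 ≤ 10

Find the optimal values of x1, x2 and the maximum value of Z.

Vertices and Z = 4x1 + 9x2:
  (-508/11, -520/11) → Z = -6712/11
  (-464/35, 74/35) → Z = -34
  (585/31, -25/31) → Z = 2115/31

The binding constraints are 5x1 - 7x2 = 100 and x1 + 11x2 = 10.
Solving simultaneously gives x1 = 585/31, x2 = -25/31.

x1 = 585/31, x2 = -25/31, maximum Z = 2115/31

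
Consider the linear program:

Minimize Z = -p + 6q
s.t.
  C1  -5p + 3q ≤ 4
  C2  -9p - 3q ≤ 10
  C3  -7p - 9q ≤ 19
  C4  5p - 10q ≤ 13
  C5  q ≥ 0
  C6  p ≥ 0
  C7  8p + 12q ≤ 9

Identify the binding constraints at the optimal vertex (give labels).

Feasible corners and Z = -p + 6q:
  (0, 0) → Z = 0
  (9/8, 0) → Z = -9/8
  (0, 3/4) → Z = 9/2

The minimum is at (9/8, 0). Substituting into each constraint, equality holds for C5 and C7; the remaining constraints have slack.

C5 and C7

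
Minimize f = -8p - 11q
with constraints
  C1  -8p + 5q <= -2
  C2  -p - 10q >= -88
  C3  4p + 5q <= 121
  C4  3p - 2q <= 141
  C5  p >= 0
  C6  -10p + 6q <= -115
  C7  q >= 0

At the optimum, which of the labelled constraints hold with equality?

C2 and C3

Feasible corners and f = -8p - 11q:
  (22, 33/5) → f = -1243/5
  (839/53, 765/106) → f = -21839/106
  (121/4, 0) → f = -242
  (23/2, 0) → f = -92

The minimum is at (22, 33/5). Substituting into each constraint, equality holds for C2 and C3; the remaining constraints have slack.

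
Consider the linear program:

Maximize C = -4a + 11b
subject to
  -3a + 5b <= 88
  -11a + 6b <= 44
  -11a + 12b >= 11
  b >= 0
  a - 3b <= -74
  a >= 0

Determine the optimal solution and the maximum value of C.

a = 1001/19, b = 935/19, maximum C = 6281/19

Vertices and C = -4a + 11b:
  (1001/19, 935/19) → C = 6281/19
  (53/2, 67/2) → C = 525/2
  (285/7, 803/21) → C = 5413/21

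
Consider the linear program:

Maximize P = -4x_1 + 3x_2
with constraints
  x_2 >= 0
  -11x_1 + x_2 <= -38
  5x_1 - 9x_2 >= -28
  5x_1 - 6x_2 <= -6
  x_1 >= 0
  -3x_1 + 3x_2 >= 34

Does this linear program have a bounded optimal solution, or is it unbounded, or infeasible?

The boundaries -11x_1 + x_2 = -38 and 5x_1 - 9x_2 = -28 meet at (185/47, 249/47), but that point violates -3x_1 + 3x_2 ≥ 34. Every candidate vertex is excluded by some other constraint, so the feasible region is empty.

infeasible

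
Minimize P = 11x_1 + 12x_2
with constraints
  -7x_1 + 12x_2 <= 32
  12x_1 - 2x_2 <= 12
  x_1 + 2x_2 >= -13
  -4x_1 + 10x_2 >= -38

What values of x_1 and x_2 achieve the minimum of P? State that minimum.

Vertices and P = 11x_1 + 12x_2:
  (8/5, 18/5) → P = 304/5
  (-110/13, -59/26) → P = -1564/13
  (11/28, -51/14) → P = -1103/28
  (-3, -5) → P = -93

At the optimal vertex, -7x_1 + 12x_2 = 32 and x_1 + 2x_2 = -13.
Solving simultaneously gives x_1 = -110/13, x_2 = -59/26.

x_1 = -110/13, x_2 = -59/26, minimum P = -1564/13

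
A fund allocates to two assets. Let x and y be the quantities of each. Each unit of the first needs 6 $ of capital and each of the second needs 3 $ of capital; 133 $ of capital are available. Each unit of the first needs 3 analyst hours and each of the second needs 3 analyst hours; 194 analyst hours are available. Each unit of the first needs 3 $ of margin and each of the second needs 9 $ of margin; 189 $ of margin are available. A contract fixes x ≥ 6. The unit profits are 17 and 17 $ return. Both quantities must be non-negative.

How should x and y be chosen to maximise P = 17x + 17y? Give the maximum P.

The optimum lies where 6x + 3y = 133 and 3x + 9y = 189.
Solving simultaneously gives x = 14, y = 49/3.

x = 14, y = 49/3, maximum P = 1547/3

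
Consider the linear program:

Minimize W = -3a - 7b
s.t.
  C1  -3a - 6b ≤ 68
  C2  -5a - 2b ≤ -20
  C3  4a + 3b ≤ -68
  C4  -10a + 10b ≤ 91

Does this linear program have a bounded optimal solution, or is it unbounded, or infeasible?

The boundaries -3a - 6b = 68 and -5a - 2b = -20 meet at (32/3, -50/3), but that point violates 4a + 3b ≤ -68. Every candidate vertex is excluded by some other constraint, so the feasible region is empty.

infeasible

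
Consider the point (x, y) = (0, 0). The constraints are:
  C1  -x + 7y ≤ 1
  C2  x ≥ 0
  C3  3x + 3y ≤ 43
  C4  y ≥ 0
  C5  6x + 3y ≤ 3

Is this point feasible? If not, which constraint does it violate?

feasible

C1: 0 ≤ 1 ✓
C2: 0 ≥ 0 ✓
C3: 0 ≤ 43 ✓
C4: 0 ≥ 0 ✓
C5: 0 ≤ 3 ✓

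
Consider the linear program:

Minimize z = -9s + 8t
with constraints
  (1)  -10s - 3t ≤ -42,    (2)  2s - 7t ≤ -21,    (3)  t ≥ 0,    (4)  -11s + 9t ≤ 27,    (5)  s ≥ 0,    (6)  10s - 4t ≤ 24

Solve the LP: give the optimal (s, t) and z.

At the optimal vertex, 2s - 7t = -21 and 10s - 4t = 24.
Solving simultaneously gives s = 126/31, t = 129/31.

s = 126/31, t = 129/31, minimum z = -102/31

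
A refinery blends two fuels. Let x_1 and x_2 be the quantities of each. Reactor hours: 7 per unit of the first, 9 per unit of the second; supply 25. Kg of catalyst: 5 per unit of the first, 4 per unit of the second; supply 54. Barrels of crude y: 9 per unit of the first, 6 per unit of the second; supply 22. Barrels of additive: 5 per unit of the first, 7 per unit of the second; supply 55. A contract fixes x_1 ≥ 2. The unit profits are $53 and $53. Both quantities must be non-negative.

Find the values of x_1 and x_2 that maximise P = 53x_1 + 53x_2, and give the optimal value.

Vertices and P = 53x_1 + 53x_2:
  (22/9, 0) → P = 1166/9
  (2, 0) → P = 106
  (2, 2/3) → P = 424/3

The binding constraints are 9x_1 + 6x_2 = 22 and x_1 = 2.
Solving simultaneously gives x_1 = 2, x_2 = 2/3.

x_1 = 2, x_2 = 2/3, maximum P = 424/3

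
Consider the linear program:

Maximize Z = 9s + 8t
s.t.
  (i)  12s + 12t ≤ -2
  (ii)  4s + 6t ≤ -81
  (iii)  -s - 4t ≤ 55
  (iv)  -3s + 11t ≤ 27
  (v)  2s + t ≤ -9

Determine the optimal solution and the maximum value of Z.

Feasible corners and Z = 9s + 8t:
  (3/5, -139/10) → Z = -529/5
  (-1053/62, -135/62) → Z = -10557/62
  (-31, -6) → Z = -327

At the optimal vertex, 4s + 6t = -81 and -s - 4t = 55.
Solving simultaneously gives s = 3/5, t = -139/10.

s = 3/5, t = -139/10, maximum Z = -529/5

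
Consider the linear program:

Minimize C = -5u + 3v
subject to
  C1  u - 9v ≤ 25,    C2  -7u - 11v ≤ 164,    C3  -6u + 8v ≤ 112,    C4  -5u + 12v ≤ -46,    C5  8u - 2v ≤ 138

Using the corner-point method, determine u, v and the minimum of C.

u = 596/35, v = -31/35, minimum C = -439/5

Vertices and C = -5u + 3v:
  (38/11, -79/33) → C = -269/11
  (596/35, -31/35) → C = -439/5
  (782/43, 161/43) → C = -3427/43

The optimum lies where u - 9v = 25 and 8u - 2v = 138.
Solving simultaneously gives u = 596/35, v = -31/35.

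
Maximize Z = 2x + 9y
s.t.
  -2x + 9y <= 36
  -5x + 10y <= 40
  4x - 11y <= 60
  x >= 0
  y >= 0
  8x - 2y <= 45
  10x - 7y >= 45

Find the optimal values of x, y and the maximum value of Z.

Feasible corners and Z = 2x + 9y:
  (45/8, 0) → Z = 45/4
  (9/2, 0) → Z = 9
  (25/4, 5/2) → Z = 35

x = 25/4, y = 5/2, maximum Z = 35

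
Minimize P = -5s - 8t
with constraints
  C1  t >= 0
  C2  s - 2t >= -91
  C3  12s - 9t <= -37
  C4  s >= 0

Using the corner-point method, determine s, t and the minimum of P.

Feasible corners and P = -5s - 8t:
  (149/3, 211/3) → P = -811
  (0, 91/2) → P = -364
  (0, 37/9) → P = -296/9

The binding constraints are s - 2t = -91 and 12s - 9t = -37.
Solving simultaneously gives s = 149/3, t = 211/3.

s = 149/3, t = 211/3, minimum P = -811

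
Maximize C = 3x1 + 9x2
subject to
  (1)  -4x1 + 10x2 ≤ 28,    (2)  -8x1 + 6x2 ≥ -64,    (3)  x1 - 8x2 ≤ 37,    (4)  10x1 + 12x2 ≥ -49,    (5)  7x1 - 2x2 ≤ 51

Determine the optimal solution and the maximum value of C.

x1 = 283/31, x2 = 200/31, maximum C = 2649/31

At the optimal vertex, -4x1 + 10x2 = 28 and 7x1 - 2x2 = 51.
Solving simultaneously gives x1 = 283/31, x2 = 200/31.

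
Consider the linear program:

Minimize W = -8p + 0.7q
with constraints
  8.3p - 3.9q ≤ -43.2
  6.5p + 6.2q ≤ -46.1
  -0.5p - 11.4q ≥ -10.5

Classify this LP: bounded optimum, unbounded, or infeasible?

bounded optimum

Extreme points and W = -8p + 0.7q:
  (-44763/7681, -10183/7681) → W = 3509759/76810
  (-14766/1775, 913/710) → W = 478903/7100
The feasible region has finitely many vertices and no improving ray; the minimum is 3509759/76810 at (-44763/7681, -10183/7681).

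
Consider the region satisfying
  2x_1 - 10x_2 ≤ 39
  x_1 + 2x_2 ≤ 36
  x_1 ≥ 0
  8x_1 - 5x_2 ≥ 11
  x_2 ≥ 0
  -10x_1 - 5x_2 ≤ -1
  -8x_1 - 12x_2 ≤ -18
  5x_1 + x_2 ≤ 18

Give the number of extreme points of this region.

Of the 28 pairwise boundary intersections, those satisfying every inequality are:
  (111/68, 7/17)
  (101/33, 89/33)
  (9/4, 0)
  (18/5, 0)

4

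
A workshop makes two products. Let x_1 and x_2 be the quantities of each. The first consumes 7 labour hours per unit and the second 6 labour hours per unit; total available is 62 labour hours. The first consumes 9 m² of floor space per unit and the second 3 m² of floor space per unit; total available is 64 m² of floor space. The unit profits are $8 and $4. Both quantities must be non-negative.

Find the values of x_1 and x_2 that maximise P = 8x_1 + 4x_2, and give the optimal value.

x_1 = 6, x_2 = 10/3, maximum P = 184/3

Extreme points and P = 8x_1 + 4x_2:
  (0, 0) → P = 0
  (0, 31/3) → P = 124/3
  (64/9, 0) → P = 512/9
  (6, 10/3) → P = 184/3

The optimum lies where 7x_1 + 6x_2 = 62 and 9x_1 + 3x_2 = 64.
Solving simultaneously gives x_1 = 6, x_2 = 10/3.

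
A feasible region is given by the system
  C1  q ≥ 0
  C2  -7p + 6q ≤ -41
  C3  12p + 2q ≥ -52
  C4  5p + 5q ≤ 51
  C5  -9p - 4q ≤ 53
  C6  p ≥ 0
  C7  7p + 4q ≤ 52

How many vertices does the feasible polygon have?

3

Intersecting each pair of boundary lines and keeping only the points that satisfy every inequality leaves:
  (41/7, 0)
  (52/7, 0)
  (34/5, 11/10)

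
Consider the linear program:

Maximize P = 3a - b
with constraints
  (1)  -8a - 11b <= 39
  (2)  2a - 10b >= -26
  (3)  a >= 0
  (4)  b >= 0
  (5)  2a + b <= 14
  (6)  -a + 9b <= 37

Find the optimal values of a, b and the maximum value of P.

a = 7, b = 0, maximum P = 21

Feasible corners and P = 3a - b:
  (0, 13/5) → P = -13/5
  (57/11, 40/11) → P = 131/11
  (0, 0) → P = 0
  (7, 0) → P = 21

The binding constraints are b = 0 and 2a + b = 14.
Solving simultaneously gives a = 7, b = 0.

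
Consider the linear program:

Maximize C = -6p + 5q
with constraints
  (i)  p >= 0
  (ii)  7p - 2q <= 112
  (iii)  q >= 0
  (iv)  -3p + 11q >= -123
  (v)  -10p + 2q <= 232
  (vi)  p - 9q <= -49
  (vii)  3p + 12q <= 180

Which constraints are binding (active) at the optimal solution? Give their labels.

Extreme points and C = -6p + 5q:
  (0, 49/9) → C = 245/9
  (0, 15) → C = 75
  (1106/61, 455/61) → C = -4361/61
  (284/15, 154/15) → C = -934/15

The maximum is at (0, 15). Substituting into each constraint, equality holds for (i) and (vii); the remaining constraints have slack.

(i) and (vii)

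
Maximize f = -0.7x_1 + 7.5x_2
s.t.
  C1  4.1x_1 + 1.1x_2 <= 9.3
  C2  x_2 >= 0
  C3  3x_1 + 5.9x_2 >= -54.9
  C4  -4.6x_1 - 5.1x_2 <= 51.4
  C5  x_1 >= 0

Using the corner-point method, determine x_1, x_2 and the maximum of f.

Corner points and f = -0.7x_1 + 7.5x_2:
  (93/41, 0) → f = -651/410
  (0, 93/11) → f = 1395/22
  (0, 0) → f = 0

At the optimal vertex, 4.1x_1 + 1.1x_2 = 9.3 and x_1 = 0.
Solving simultaneously gives x_1 = 0, x_2 = 93/11.

x_1 = 0, x_2 = 93/11, maximum f = 1395/22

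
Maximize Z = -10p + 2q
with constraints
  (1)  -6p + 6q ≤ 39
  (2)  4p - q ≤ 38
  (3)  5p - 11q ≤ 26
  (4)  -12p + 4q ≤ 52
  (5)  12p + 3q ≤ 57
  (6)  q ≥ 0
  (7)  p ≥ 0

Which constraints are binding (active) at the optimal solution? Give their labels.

(1) and (7)

Feasible corners and Z = -10p + 2q:
  (5/2, 9) → Z = -7
  (0, 13/2) → Z = 13
  (19/4, 0) → Z = -95/2
  (0, 0) → Z = 0

The maximum is at (0, 13/2). Substituting into each constraint, equality holds for (1) and (7); the remaining constraints have slack.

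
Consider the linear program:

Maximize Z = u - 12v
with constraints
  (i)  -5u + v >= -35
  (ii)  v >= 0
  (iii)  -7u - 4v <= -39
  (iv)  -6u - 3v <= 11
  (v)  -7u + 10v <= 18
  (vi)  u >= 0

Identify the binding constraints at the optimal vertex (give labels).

(i) and (ii)

Extreme points and Z = u - 12v:
  (7, 0) → Z = 7
  (368/43, 335/43) → Z = -3652/43
  (39/7, 0) → Z = 39/7
  (159/49, 57/14) → Z = -2235/49

The maximum is at (7, 0). Substituting into each constraint, equality holds for (i) and (ii); the remaining constraints have slack.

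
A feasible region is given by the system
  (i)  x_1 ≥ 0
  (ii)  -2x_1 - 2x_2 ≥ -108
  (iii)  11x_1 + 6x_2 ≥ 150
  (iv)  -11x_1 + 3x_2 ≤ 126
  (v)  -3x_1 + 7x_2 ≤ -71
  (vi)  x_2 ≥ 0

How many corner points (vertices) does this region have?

3

Intersecting each pair of boundary lines and keeping only the points that satisfy every inequality leaves:
  (449/10, 91/10)
  (54, 0)
  (71/3, 0)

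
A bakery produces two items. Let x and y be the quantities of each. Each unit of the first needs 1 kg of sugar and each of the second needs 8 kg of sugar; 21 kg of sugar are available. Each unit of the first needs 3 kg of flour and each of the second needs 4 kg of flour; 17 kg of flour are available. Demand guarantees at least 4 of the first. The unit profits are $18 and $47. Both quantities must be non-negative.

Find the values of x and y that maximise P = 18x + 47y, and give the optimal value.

x = 4, y = 5/4, maximum P = 523/4

At the optimal vertex, 3x + 4y = 17 and x = 4.
Solving simultaneously gives x = 4, y = 5/4.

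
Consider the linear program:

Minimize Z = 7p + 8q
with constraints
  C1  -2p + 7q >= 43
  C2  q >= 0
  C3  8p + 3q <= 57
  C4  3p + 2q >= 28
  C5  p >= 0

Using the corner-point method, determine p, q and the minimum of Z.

Feasible corners and Z = 7p + 8q:
  (30/7, 53/7) → Z = 634/7
  (0, 19) → Z = 152
  (0, 14) → Z = 112

p = 30/7, q = 53/7, minimum Z = 634/7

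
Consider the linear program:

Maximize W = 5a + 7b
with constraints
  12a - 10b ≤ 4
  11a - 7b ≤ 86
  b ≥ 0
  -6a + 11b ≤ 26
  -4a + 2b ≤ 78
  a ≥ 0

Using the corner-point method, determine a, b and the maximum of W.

Vertices and W = 5a + 7b:
  (1/3, 0) → W = 5/3
  (38/9, 14/3) → W = 484/9
  (0, 0) → W = 0
  (0, 26/11) → W = 182/11

At the optimal vertex, 12a - 10b = 4 and -6a + 11b = 26.
Solving simultaneously gives a = 38/9, b = 14/3.

a = 38/9, b = 14/3, maximum W = 484/9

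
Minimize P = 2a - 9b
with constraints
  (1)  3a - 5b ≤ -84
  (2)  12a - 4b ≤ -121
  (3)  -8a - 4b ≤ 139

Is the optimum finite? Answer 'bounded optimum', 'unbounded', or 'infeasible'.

From the feasible point (-269/48, 215/16), moving in the direction (4, 12) keeps every constraint satisfied while P decreases without bound.

unbounded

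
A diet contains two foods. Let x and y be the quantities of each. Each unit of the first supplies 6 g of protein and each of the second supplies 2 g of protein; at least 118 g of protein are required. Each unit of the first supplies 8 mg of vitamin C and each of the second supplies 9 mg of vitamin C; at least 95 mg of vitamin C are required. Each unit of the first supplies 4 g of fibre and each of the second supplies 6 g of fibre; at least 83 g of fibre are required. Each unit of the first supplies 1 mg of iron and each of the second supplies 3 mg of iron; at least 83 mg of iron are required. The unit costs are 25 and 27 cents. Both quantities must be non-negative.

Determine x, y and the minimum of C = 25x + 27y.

Extreme points and C = 25x + 27y:
  (0, 59) → C = 1593
  (83, 0) → C = 2075
  (47/4, 95/4) → C = 935
The feasible region is unbounded (it extends along (0, 1), (1, 0)), but C strictly increases along every unbounded feasible direction, so there is no improving ray and the minimum is attained at a vertex.

x = 47/4, y = 95/4, minimum C = 935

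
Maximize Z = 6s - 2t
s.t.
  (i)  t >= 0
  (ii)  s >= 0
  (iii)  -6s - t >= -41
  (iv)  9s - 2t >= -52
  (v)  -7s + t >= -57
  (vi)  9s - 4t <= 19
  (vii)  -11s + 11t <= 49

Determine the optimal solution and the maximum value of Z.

s = 61/11, t = 85/11, maximum Z = 196/11

Extreme points and Z = 6s - 2t:
  (0, 0) → Z = 0
  (19/9, 0) → Z = 38/3
  (0, 49/11) → Z = -98/11
  (61/11, 85/11) → Z = 196/11
  (402/77, 745/77) → Z = 922/77

The binding constraints are -6s - t = -41 and 9s - 4t = 19.
Solving simultaneously gives s = 61/11, t = 85/11.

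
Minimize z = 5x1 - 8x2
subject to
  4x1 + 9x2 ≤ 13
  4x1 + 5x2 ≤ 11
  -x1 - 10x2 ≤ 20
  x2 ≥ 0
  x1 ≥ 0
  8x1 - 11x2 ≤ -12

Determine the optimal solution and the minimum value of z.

Extreme points and z = 5x1 - 8x2:
  (0, 13/9) → z = -104/9
  (35/116, 38/29) → z = -1041/116
  (0, 12/11) → z = -96/11

x1 = 0, x2 = 13/9, minimum z = -104/9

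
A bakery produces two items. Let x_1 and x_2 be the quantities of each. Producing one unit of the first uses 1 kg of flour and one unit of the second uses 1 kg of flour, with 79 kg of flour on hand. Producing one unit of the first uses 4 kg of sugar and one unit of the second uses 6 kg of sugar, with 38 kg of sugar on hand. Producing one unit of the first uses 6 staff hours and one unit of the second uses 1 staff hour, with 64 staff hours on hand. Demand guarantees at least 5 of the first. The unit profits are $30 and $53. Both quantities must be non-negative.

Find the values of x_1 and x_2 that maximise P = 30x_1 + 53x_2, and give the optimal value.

The binding constraints are 4x_1 + 6x_2 = 38 and x_1 = 5.
Solving simultaneously gives x_1 = 5, x_2 = 3.

x_1 = 5, x_2 = 3, maximum P = 309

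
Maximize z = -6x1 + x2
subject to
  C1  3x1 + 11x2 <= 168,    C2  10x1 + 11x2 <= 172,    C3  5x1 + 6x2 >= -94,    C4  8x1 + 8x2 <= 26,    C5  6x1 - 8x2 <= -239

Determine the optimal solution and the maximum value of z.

x1 = -2042/37, x2 = 1122/37, maximum z = 13374/37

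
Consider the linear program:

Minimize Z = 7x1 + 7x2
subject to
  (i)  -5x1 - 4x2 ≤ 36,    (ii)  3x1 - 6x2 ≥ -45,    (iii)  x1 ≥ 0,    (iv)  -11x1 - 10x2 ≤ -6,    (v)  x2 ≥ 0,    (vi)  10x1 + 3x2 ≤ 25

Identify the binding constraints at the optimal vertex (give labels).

(iv) and (v)

Extreme points and Z = 7x1 + 7x2:
  (0, 15/2) → Z = 105/2
  (5/23, 175/23) → Z = 1260/23
  (0, 3/5) → Z = 21/5
  (6/11, 0) → Z = 42/11
  (5/2, 0) → Z = 35/2

The minimum is at (6/11, 0). Substituting into each constraint, equality holds for (iv) and (v); the remaining constraints have slack.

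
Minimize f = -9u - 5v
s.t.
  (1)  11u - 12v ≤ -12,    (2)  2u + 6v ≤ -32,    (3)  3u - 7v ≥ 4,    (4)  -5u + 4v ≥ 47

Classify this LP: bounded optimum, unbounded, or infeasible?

bounded optimum

Vertices and f = -9u - 5v:
  (-129/4, -457/16) → f = 6929/16
  (-15, -7) → f = 170
The feasible region has finitely many vertices and no improving ray; the minimum is 170 at (-15, -7).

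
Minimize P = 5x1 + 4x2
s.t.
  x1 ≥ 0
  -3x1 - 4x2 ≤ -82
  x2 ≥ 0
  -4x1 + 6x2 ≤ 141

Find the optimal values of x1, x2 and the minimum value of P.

Feasible corners and P = 5x1 + 4x2:
  (0, 41/2) → P = 82
  (0, 47/2) → P = 94
  (82/3, 0) → P = 410/3
The feasible region is unbounded (it extends along (3, 2), (1, 0)), but P strictly increases along every unbounded feasible direction, so there is no improving ray and the minimum is attained at a vertex.

x1 = 0, x2 = 41/2, minimum P = 82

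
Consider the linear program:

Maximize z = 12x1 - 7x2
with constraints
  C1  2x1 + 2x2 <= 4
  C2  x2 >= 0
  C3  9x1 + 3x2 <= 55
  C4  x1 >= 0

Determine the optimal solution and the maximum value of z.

Corner points and z = 12x1 - 7x2:
  (2, 0) → z = 24
  (0, 2) → z = -14
  (0, 0) → z = 0

x1 = 2, x2 = 0, maximum z = 24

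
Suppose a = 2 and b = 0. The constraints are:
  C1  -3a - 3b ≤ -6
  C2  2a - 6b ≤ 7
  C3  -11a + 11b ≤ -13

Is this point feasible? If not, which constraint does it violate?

feasible

C1: -6 ≤ -6 ✓
C2: 4 ≤ 7 ✓
C3: -22 ≤ -13 ✓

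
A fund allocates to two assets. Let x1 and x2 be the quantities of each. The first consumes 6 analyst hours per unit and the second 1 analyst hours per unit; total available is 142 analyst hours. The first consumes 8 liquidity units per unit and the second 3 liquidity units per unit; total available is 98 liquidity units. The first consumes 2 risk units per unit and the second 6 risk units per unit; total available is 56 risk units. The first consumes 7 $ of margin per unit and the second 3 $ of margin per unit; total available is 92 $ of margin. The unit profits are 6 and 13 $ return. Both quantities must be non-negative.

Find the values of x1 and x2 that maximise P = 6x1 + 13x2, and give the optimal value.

Corner points and P = 6x1 + 13x2:
  (0, 0) → P = 0
  (0, 28/3) → P = 364/3
  (49/4, 0) → P = 147/2
  (10, 6) → P = 138

At the optimal vertex, 8x1 + 3x2 = 98 and 2x1 + 6x2 = 56.
Solving simultaneously gives x1 = 10, x2 = 6.

x1 = 10, x2 = 6, maximum P = 138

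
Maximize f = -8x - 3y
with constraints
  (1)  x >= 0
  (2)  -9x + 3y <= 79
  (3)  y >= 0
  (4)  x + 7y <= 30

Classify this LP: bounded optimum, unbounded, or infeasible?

bounded optimum

Extreme points and f = -8x - 3y:
  (0, 0) → f = 0
  (0, 30/7) → f = -90/7
  (30, 0) → f = -240
The feasible region has finitely many vertices and no improving ray; the maximum is 0 at (0, 0).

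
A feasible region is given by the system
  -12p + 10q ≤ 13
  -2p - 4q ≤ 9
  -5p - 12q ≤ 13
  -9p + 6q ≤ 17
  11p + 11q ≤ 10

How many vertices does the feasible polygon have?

3

Pairwise boundary intersections that survive every other constraint:
  (-143/97, -91/194)
  (-43/242, 263/242)
  (263/77, -193/77)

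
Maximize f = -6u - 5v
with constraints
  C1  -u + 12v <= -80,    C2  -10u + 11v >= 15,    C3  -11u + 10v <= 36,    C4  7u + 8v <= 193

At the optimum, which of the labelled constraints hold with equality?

Vertices and f = -6u - 5v:
  (-1060/109, -815/109) → f = 10435/109
  (-616/61, -458/61) → f = 5986/61
  (-82/7, -65/7) → f = 817/7

The maximum is at (-82/7, -65/7). Substituting into each constraint, equality holds for C2 and C3; the remaining constraints have slack.

C2 and C3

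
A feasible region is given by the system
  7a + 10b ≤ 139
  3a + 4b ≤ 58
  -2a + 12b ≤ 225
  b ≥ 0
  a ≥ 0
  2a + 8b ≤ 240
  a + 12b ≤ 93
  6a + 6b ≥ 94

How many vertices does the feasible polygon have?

5

The feasible vertices (each the meet of two boundaries and inside every other half-plane) are:
  (12, 11/2)
  (369/37, 256/37)
  (58/3, 0)
  (47/3, 0)
  (95/11, 232/33)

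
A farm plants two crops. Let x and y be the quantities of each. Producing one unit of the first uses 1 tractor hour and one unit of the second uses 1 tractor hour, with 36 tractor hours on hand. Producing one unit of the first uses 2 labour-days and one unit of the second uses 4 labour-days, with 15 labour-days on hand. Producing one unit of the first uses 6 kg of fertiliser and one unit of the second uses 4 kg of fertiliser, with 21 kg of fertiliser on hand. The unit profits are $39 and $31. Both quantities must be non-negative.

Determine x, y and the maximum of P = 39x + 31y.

Extreme points and P = 39x + 31y:
  (0, 0) → P = 0
  (0, 15/4) → P = 465/4
  (7/2, 0) → P = 273/2
  (3/2, 3) → P = 303/2

The binding constraints are 2x + 4y = 15 and 6x + 4y = 21.
Solving simultaneously gives x = 3/2, y = 3.

x = 3/2, y = 3, maximum P = 303/2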